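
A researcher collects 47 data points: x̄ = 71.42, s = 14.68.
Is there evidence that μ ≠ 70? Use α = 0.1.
One-sample t-test:
H₀: μ = 70
H₁: μ ≠ 70
df = n - 1 = 46
t = (x̄ - μ₀) / (s/√n) = (71.42 - 70) / (14.68/√47) = 0.663
p-value = 0.5105

Since p-value > α = 0.1, we fail to reject H₀.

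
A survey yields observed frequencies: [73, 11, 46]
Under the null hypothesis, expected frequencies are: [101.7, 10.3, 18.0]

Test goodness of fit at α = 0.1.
Chi-square goodness of fit test:
H₀: observed counts match expected distribution
H₁: observed counts differ from expected distribution
df = k - 1 = 2
χ² = Σ(O - E)²/E
   = (73 - 101.7)²/101.7 + (11 - 10.3)²/10.3 + (46 - 18.0)²/18.0
   = 8.099 + 0.048 + 43.556
   = 51.70
p-value < 0.0001

Since p-value < α = 0.1, we reject H₀.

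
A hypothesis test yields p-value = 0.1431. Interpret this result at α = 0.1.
Since p = 0.1431 > α = 0.1, fail to reject H₀.
There is insufficient evidence to reject the null hypothesis; the result is not statistically significant at the 0.1 level.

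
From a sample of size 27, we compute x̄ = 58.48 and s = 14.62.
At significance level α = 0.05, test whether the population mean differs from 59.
One-sample t-test:
H₀: μ = 59
H₁: μ ≠ 59
df = n - 1 = 26
t = (x̄ - μ₀) / (s/√n) = (58.48 - 59) / (14.62/√27) = -0.185
p-value = 0.8548

Since p-value > α = 0.05, we fail to reject H₀.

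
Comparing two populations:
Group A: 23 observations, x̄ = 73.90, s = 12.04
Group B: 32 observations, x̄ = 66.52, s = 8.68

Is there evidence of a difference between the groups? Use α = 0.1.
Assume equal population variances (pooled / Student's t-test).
Student's two-sample t-test (equal variances):
H₀: μ₁ = μ₂
H₁: μ₁ ≠ μ₂
df = n₁ + n₂ - 2 = 53
Pooled variance s_p² = [(n₁-1)s₁² + (n₂-1)s₂²] / (n₁ + n₂ - 2) = [(22)(12.04²) + (31)(8.68²)] / 53 = 104.2409
SE = √(s_p²(1/n₁ + 1/n₂)) = √(104.2409 × (1/23 + 1/32)) = 2.7910
t = (x̄₁ - x̄₂) / SE = (73.90 - 66.52) / 2.7910 = 7.38 / 2.7910 = 2.644
p-value = 0.0107

Since p-value < α = 0.1, we reject H₀.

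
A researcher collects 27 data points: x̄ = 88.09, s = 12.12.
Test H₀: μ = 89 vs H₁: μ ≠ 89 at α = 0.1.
One-sample t-test:
H₀: μ = 89
H₁: μ ≠ 89
df = n - 1 = 26
t = (x̄ - μ₀) / (s/√n) = (88.09 - 89) / (12.12/√27) = -0.390
p-value = 0.6996

Since p-value > α = 0.1, we fail to reject H₀.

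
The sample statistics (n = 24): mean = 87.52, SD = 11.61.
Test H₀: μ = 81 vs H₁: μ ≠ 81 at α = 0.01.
One-sample t-test:
H₀: μ = 81
H₁: μ ≠ 81
df = n - 1 = 23
t = (x̄ - μ₀) / (s/√n) = (87.52 - 81) / (11.61/√24) = 2.751
p-value = 0.0114

Since p-value > α = 0.01, we fail to reject H₀.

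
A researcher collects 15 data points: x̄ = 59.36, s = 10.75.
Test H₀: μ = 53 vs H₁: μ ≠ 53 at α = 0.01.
One-sample t-test:
H₀: μ = 53
H₁: μ ≠ 53
df = n - 1 = 14
t = (x̄ - μ₀) / (s/√n) = (59.36 - 53) / (10.75/√15) = 2.291
p-value = 0.0380

Since p-value > α = 0.01, we fail to reject H₀.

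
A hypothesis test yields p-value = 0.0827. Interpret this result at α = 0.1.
Since p = 0.0827 < α = 0.1, reject H₀.
There is sufficient evidence to reject the null hypothesis; the result is statistically significant at the 0.1 level.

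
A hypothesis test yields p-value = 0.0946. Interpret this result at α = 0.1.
Since p = 0.0946 < α = 0.1, reject H₀.
There is sufficient evidence to reject the null hypothesis; the result is statistically significant at the 0.1 level.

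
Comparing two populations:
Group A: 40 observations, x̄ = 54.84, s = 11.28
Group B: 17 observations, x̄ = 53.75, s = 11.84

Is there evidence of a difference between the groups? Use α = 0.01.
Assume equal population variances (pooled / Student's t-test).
Student's two-sample t-test (equal variances):
H₀: μ₁ = μ₂
H₁: μ₁ ≠ μ₂
df = n₁ + n₂ - 2 = 55
Pooled variance s_p² = [(n₁-1)s₁² + (n₂-1)s₂²] / (n₁ + n₂ - 2) = [(39)(11.28²) + (16)(11.84²)] / 55 = 131.0049
SE = √(s_p²(1/n₁ + 1/n₂)) = √(131.0049 × (1/40 + 1/17)) = 3.3138
t = (x̄₁ - x̄₂) / SE = (54.84 - 53.75) / 3.3138 = 1.09 / 3.3138 = 0.329
p-value = 0.7435

Since p-value > α = 0.01, we fail to reject H₀.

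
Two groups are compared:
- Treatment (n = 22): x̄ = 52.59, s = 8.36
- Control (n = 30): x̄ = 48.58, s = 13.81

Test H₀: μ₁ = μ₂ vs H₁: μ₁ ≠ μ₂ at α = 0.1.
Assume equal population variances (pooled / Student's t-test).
Student's two-sample t-test (equal variances):
H₀: μ₁ = μ₂
H₁: μ₁ ≠ μ₂
df = n₁ + n₂ - 2 = 50
Pooled variance s_p² = [(n₁-1)s₁² + (n₂-1)s₂²] / (n₁ + n₂ - 2) = [(21)(8.36²) + (29)(13.81²)] / 50 = 139.9690
SE = √(s_p²(1/n₁ + 1/n₂)) = √(139.9690 × (1/22 + 1/30)) = 3.3208
t = (x̄₁ - x̄₂) / SE = (52.59 - 48.58) / 3.3208 = 4.01 / 3.3208 = 1.208
p-value = 0.2329

Since p-value > α = 0.1, we fail to reject H₀.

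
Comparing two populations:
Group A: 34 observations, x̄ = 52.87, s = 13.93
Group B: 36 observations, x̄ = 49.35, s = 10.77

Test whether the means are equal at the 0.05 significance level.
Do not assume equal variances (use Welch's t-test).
Welch's two-sample t-test:
H₀: μ₁ = μ₂
H₁: μ₁ ≠ μ₂
s₁²/n₁ = 13.93²/34 = 5.7072,  s₂²/n₂ = 10.77²/36 = 3.2220
SE = √(s₁²/n₁ + s₂²/n₂) = √(5.7072 + 3.2220) = 2.9882
df (Welch-Satterthwaite) = (s₁²/n₁ + s₂²/n₂)² / [(s₁²/n₁)²/(n₁-1) + (s₂²/n₂)²/(n₂-1)] ≈ 62.11
t = (x̄₁ - x̄₂) / SE = (52.87 - 49.35) / 2.9882 = 3.52 / 2.9882 = 1.178
p-value = 0.2433

Since p-value > α = 0.05, we fail to reject H₀.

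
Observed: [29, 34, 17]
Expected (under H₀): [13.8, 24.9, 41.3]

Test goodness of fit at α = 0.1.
Chi-square goodness of fit test:
H₀: observed counts match expected distribution
H₁: observed counts differ from expected distribution
df = k - 1 = 2
χ² = Σ(O - E)²/E
   = (29 - 13.8)²/13.8 + (34 - 24.9)²/24.9 + (17 - 41.3)²/41.3
   = 16.742 + 3.326 + 14.298
   = 34.37
p-value < 0.0001

Since p-value < α = 0.1, we reject H₀.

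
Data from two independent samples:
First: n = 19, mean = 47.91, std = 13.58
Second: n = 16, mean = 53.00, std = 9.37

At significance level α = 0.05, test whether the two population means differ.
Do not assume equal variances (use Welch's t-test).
Welch's two-sample t-test:
H₀: μ₁ = μ₂
H₁: μ₁ ≠ μ₂
s₁²/n₁ = 13.58²/19 = 9.7061,  s₂²/n₂ = 9.37²/16 = 5.4873
SE = √(s₁²/n₁ + s₂²/n₂) = √(9.7061 + 5.4873) = 3.8979
df (Welch-Satterthwaite) = (s₁²/n₁ + s₂²/n₂)² / [(s₁²/n₁)²/(n₁-1) + (s₂²/n₂)²/(n₂-1)] ≈ 31.88
t = (x̄₁ - x̄₂) / SE = (47.91 - 53.00) / 3.8979 = -5.09 / 3.8979 = -1.306
p-value = 0.2010

Since p-value > α = 0.05, we fail to reject H₀.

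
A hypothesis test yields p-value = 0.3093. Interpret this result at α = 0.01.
Since p = 0.3093 > α = 0.01, fail to reject H₀.
There is insufficient evidence to reject the null hypothesis; the result is not statistically significant at the 0.01 level.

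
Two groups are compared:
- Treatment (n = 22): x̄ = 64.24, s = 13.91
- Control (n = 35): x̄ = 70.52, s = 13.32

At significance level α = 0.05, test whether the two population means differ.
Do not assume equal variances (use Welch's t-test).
Welch's two-sample t-test:
H₀: μ₁ = μ₂
H₁: μ₁ ≠ μ₂
s₁²/n₁ = 13.91²/22 = 8.7949,  s₂²/n₂ = 13.32²/35 = 5.0692
SE = √(s₁²/n₁ + s₂²/n₂) = √(8.7949 + 5.0692) = 3.7235
df (Welch-Satterthwaite) = (s₁²/n₁ + s₂²/n₂)² / [(s₁²/n₁)²/(n₁-1) + (s₂²/n₂)²/(n₂-1)] ≈ 43.30
t = (x̄₁ - x̄₂) / SE = (64.24 - 70.52) / 3.7235 = -6.28 / 3.7235 = -1.687
p-value = 0.0989

Since p-value > α = 0.05, we fail to reject H₀.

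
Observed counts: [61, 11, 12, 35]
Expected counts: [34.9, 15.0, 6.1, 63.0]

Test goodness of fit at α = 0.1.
Chi-square goodness of fit test:
H₀: observed counts match expected distribution
H₁: observed counts differ from expected distribution
df = k - 1 = 3
χ² = Σ(O - E)²/E
   = (61 - 34.9)²/34.9 + (11 - 15.0)²/15.0 + (12 - 6.1)²/6.1 + (35 - 63.0)²/63.0
   = 19.519 + 1.067 + 5.707 + 12.444
   = 38.74
p-value < 0.0001

Since p-value < α = 0.1, we reject H₀.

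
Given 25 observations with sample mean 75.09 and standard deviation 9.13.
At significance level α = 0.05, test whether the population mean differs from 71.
One-sample t-test:
H₀: μ = 71
H₁: μ ≠ 71
df = n - 1 = 24
t = (x̄ - μ₀) / (s/√n) = (75.09 - 71) / (9.13/√25) = 2.240
p-value = 0.0346

Since p-value < α = 0.05, we reject H₀.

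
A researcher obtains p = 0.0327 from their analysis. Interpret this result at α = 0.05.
Since p = 0.0327 < α = 0.05, reject H₀.
There is sufficient evidence to reject the null hypothesis; the result is statistically significant at the 0.05 level.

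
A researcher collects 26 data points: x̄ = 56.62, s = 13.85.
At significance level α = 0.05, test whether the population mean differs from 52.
One-sample t-test:
H₀: μ = 52
H₁: μ ≠ 52
df = n - 1 = 25
t = (x̄ - μ₀) / (s/√n) = (56.62 - 52) / (13.85/√26) = 1.701
p-value = 0.1014

Since p-value > α = 0.05, we fail to reject H₀.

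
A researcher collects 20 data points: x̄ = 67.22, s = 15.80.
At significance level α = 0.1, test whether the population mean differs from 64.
One-sample t-test:
H₀: μ = 64
H₁: μ ≠ 64
df = n - 1 = 19
t = (x̄ - μ₀) / (s/√n) = (67.22 - 64) / (15.80/√20) = 0.911
p-value = 0.3735

Since p-value > α = 0.1, we fail to reject H₀.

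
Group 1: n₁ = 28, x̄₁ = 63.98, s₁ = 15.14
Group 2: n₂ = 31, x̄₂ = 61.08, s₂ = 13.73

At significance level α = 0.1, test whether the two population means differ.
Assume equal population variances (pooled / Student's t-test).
Student's two-sample t-test (equal variances):
H₀: μ₁ = μ₂
H₁: μ₁ ≠ μ₂
df = n₁ + n₂ - 2 = 57
Pooled variance s_p² = [(n₁-1)s₁² + (n₂-1)s₂²] / (n₁ + n₂ - 2) = [(27)(15.14²) + (30)(13.73²)] / 57 = 207.7950
SE = √(s_p²(1/n₁ + 1/n₂)) = √(207.7950 × (1/28 + 1/31)) = 3.7582
t = (x̄₁ - x̄₂) / SE = (63.98 - 61.08) / 3.7582 = 2.90 / 3.7582 = 0.772
p-value = 0.4435

Since p-value > α = 0.1, we fail to reject H₀.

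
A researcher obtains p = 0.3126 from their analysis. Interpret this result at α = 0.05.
Since p = 0.3126 > α = 0.05, fail to reject H₀.
There is insufficient evidence to reject the null hypothesis; the result is not statistically significant at the 0.05 level.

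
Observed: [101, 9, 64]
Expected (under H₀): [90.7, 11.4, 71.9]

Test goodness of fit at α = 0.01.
Chi-square goodness of fit test:
H₀: observed counts match expected distribution
H₁: observed counts differ from expected distribution
df = k - 1 = 2
χ² = Σ(O - E)²/E
   = (101 - 90.7)²/90.7 + (9 - 11.4)²/11.4 + (64 - 71.9)²/71.9
   = 1.170 + 0.505 + 0.868
   = 2.54
p-value = 0.2804

Since p-value > α = 0.01, we fail to reject H₀.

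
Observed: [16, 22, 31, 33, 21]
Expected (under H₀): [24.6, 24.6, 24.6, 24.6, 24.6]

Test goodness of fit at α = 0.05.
Chi-square goodness of fit test:
H₀: observed counts match expected distribution
H₁: observed counts differ from expected distribution
df = k - 1 = 4
χ² = Σ(O - E)²/E
   = (16 - 24.6)²/24.6 + (22 - 24.6)²/24.6 + (31 - 24.6)²/24.6 + (33 - 24.6)²/24.6 + (21 - 24.6)²/24.6
   = 3.007 + 0.275 + 1.665 + 2.868 + 0.527
   = 8.34
p-value = 0.0798

Since p-value > α = 0.05, we fail to reject H₀.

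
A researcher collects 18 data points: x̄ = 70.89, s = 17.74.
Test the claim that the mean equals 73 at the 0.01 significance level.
One-sample t-test:
H₀: μ = 73
H₁: μ ≠ 73
df = n - 1 = 17
t = (x̄ - μ₀) / (s/√n) = (70.89 - 73) / (17.74/√18) = -0.505
p-value = 0.6203

Since p-value > α = 0.01, we fail to reject H₀.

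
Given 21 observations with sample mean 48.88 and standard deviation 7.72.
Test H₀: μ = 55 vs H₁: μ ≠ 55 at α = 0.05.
One-sample t-test:
H₀: μ = 55
H₁: μ ≠ 55
df = n - 1 = 20
t = (x̄ - μ₀) / (s/√n) = (48.88 - 55) / (7.72/√21) = -3.633
p-value = 0.0017

Since p-value < α = 0.05, we reject H₀.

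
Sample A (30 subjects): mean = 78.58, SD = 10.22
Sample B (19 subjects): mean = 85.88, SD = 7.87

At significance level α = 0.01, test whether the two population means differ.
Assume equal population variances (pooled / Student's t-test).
Student's two-sample t-test (equal variances):
H₀: μ₁ = μ₂
H₁: μ₁ ≠ μ₂
df = n₁ + n₂ - 2 = 47
Pooled variance s_p² = [(n₁-1)s₁² + (n₂-1)s₂²] / (n₁ + n₂ - 2) = [(29)(10.22²) + (18)(7.87²)] / 47 = 88.1674
SE = √(s_p²(1/n₁ + 1/n₂)) = √(88.1674 × (1/30 + 1/19)) = 2.7531
t = (x̄₁ - x̄₂) / SE = (78.58 - 85.88) / 2.7531 = -7.30 / 2.7531 = -2.652
p-value = 0.0109

Since p-value > α = 0.01, we fail to reject H₀.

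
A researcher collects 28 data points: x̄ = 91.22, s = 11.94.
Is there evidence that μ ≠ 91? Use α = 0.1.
One-sample t-test:
H₀: μ = 91
H₁: μ ≠ 91
df = n - 1 = 27
t = (x̄ - μ₀) / (s/√n) = (91.22 - 91) / (11.94/√28) = 0.097
p-value = 0.9231

Since p-value > α = 0.1, we fail to reject H₀.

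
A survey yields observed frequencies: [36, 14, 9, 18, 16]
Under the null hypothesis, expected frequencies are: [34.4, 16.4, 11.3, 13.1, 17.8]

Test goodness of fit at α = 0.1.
Chi-square goodness of fit test:
H₀: observed counts match expected distribution
H₁: observed counts differ from expected distribution
df = k - 1 = 4
χ² = Σ(O - E)²/E
   = (36 - 34.4)²/34.4 + (14 - 16.4)²/16.4 + (9 - 11.3)²/11.3 + (18 - 13.1)²/13.1 + (16 - 17.8)²/17.8
   = 0.074 + 0.351 + 0.468 + 1.833 + 0.182
   = 2.91
p-value = 0.5732

Since p-value > α = 0.1, we fail to reject H₀.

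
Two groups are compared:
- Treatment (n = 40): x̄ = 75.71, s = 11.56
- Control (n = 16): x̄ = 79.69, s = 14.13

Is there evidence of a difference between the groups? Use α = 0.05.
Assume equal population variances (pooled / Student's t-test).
Student's two-sample t-test (equal variances):
H₀: μ₁ = μ₂
H₁: μ₁ ≠ μ₂
df = n₁ + n₂ - 2 = 54
Pooled variance s_p² = [(n₁-1)s₁² + (n₂-1)s₂²] / (n₁ + n₂ - 2) = [(39)(11.56²) + (15)(14.13²)] / 54 = 151.9734
SE = √(s_p²(1/n₁ + 1/n₂)) = √(151.9734 × (1/40 + 1/16)) = 3.6466
t = (x̄₁ - x̄₂) / SE = (75.71 - 79.69) / 3.6466 = -3.98 / 3.6466 = -1.091
p-value = 0.2799

Since p-value > α = 0.05, we fail to reject H₀.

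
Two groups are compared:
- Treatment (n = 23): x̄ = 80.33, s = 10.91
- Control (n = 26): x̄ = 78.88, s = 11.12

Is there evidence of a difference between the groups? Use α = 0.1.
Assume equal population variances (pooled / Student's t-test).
Student's two-sample t-test (equal variances):
H₀: μ₁ = μ₂
H₁: μ₁ ≠ μ₂
df = n₁ + n₂ - 2 = 47
Pooled variance s_p² = [(n₁-1)s₁² + (n₂-1)s₂²] / (n₁ + n₂ - 2) = [(22)(10.91²) + (25)(11.12²)] / 47 = 121.4889
SE = √(s_p²(1/n₁ + 1/n₂)) = √(121.4889 × (1/23 + 1/26)) = 3.1551
t = (x̄₁ - x̄₂) / SE = (80.33 - 78.88) / 3.1551 = 1.45 / 3.1551 = 0.460
p-value = 0.6479

Since p-value > α = 0.1, we fail to reject H₀.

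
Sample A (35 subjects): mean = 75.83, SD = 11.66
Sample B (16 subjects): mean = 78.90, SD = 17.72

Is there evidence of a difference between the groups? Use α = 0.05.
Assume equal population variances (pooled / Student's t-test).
Student's two-sample t-test (equal variances):
H₀: μ₁ = μ₂
H₁: μ₁ ≠ μ₂
df = n₁ + n₂ - 2 = 49
Pooled variance s_p² = [(n₁-1)s₁² + (n₂-1)s₂²] / (n₁ + n₂ - 2) = [(34)(11.66²) + (15)(17.72²)] / 49 = 190.4585
SE = √(s_p²(1/n₁ + 1/n₂)) = √(190.4585 × (1/35 + 1/16)) = 4.1648
t = (x̄₁ - x̄₂) / SE = (75.83 - 78.90) / 4.1648 = -3.07 / 4.1648 = -0.737
p-value = 0.4646

Since p-value > α = 0.05, we fail to reject H₀.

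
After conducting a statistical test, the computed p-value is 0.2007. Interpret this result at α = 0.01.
Since p = 0.2007 > α = 0.01, fail to reject H₀.
There is insufficient evidence to reject the null hypothesis; the result is not statistically significant at the 0.01 level.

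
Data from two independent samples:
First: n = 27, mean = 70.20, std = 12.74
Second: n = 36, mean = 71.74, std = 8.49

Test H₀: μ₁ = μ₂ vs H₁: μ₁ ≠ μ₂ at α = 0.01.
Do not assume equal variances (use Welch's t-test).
Welch's two-sample t-test:
H₀: μ₁ = μ₂
H₁: μ₁ ≠ μ₂
s₁²/n₁ = 12.74²/27 = 6.0114,  s₂²/n₂ = 8.49²/36 = 2.0022
SE = √(s₁²/n₁ + s₂²/n₂) = √(6.0114 + 2.0022) = 2.8308
df (Welch-Satterthwaite) = (s₁²/n₁ + s₂²/n₂)² / [(s₁²/n₁)²/(n₁-1) + (s₂²/n₂)²/(n₂-1)] ≈ 42.69
t = (x̄₁ - x̄₂) / SE = (70.20 - 71.74) / 2.8308 = -1.54 / 2.8308 = -0.544
p-value = 0.5893

Since p-value > α = 0.01, we fail to reject H₀.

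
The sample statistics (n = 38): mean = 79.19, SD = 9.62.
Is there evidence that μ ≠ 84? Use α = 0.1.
One-sample t-test:
H₀: μ = 84
H₁: μ ≠ 84
df = n - 1 = 37
t = (x̄ - μ₀) / (s/√n) = (79.19 - 84) / (9.62/√38) = -3.082
p-value = 0.0039

Since p-value < α = 0.1, we reject H₀.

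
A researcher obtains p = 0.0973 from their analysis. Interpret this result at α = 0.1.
Since p = 0.0973 < α = 0.1, reject H₀.
There is sufficient evidence to reject the null hypothesis; the result is statistically significant at the 0.1 level.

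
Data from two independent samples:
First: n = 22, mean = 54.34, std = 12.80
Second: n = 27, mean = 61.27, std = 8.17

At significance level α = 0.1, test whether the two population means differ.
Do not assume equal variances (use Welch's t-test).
Welch's two-sample t-test:
H₀: μ₁ = μ₂
H₁: μ₁ ≠ μ₂
s₁²/n₁ = 12.80²/22 = 7.4473,  s₂²/n₂ = 8.17²/27 = 2.4722
SE = √(s₁²/n₁ + s₂²/n₂) = √(7.4473 + 2.4722) = 3.1495
df (Welch-Satterthwaite) = (s₁²/n₁ + s₂²/n₂)² / [(s₁²/n₁)²/(n₁-1) + (s₂²/n₂)²/(n₂-1)] ≈ 34.21
t = (x̄₁ - x̄₂) / SE = (54.34 - 61.27) / 3.1495 = -6.93 / 3.1495 = -2.200
p-value = 0.0346

Since p-value < α = 0.1, we reject H₀.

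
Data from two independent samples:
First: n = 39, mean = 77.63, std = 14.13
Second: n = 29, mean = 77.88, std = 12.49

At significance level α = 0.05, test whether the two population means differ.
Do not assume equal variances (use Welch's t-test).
Welch's two-sample t-test:
H₀: μ₁ = μ₂
H₁: μ₁ ≠ μ₂
s₁²/n₁ = 14.13²/39 = 5.1194,  s₂²/n₂ = 12.49²/29 = 5.3793
SE = √(s₁²/n₁ + s₂²/n₂) = √(5.1194 + 5.3793) = 3.2402
df (Welch-Satterthwaite) = (s₁²/n₁ + s₂²/n₂)² / [(s₁²/n₁)²/(n₁-1) + (s₂²/n₂)²/(n₂-1)] ≈ 63.97
t = (x̄₁ - x̄₂) / SE = (77.63 - 77.88) / 3.2402 = -0.25 / 3.2402 = -0.077
p-value = 0.9387

Since p-value > α = 0.05, we fail to reject H₀.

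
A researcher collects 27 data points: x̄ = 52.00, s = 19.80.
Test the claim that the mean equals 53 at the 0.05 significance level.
One-sample t-test:
H₀: μ = 53
H₁: μ ≠ 53
df = n - 1 = 26
t = (x̄ - μ₀) / (s/√n) = (52.00 - 53) / (19.80/√27) = -0.262
p-value = 0.7951

Since p-value > α = 0.05, we fail to reject H₀.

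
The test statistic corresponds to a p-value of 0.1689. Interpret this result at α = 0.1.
Since p = 0.1689 > α = 0.1, fail to reject H₀.
There is insufficient evidence to reject the null hypothesis; the result is not statistically significant at the 0.1 level.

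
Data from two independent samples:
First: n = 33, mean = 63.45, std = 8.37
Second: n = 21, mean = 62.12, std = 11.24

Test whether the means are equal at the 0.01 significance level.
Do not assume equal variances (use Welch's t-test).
Welch's two-sample t-test:
H₀: μ₁ = μ₂
H₁: μ₁ ≠ μ₂
s₁²/n₁ = 8.37²/33 = 2.1229,  s₂²/n₂ = 11.24²/21 = 6.0161
SE = √(s₁²/n₁ + s₂²/n₂) = √(2.1229 + 6.0161) = 2.8529
df (Welch-Satterthwaite) = (s₁²/n₁ + s₂²/n₂)² / [(s₁²/n₁)²/(n₁-1) + (s₂²/n₂)²/(n₂-1)] ≈ 33.96
t = (x̄₁ - x̄₂) / SE = (63.45 - 62.12) / 2.8529 = 1.33 / 2.8529 = 0.466
p-value = 0.6441

Since p-value > α = 0.01, we fail to reject H₀.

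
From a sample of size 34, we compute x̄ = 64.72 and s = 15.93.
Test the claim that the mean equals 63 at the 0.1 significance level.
One-sample t-test:
H₀: μ = 63
H₁: μ ≠ 63
df = n - 1 = 33
t = (x̄ - μ₀) / (s/√n) = (64.72 - 63) / (15.93/√34) = 0.630
p-value = 0.5333

Since p-value > α = 0.1, we fail to reject H₀.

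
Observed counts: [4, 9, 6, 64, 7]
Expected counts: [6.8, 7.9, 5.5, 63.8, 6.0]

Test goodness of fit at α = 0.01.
Chi-square goodness of fit test:
H₀: observed counts match expected distribution
H₁: observed counts differ from expected distribution
df = k - 1 = 4
χ² = Σ(O - E)²/E
   = (4 - 6.8)²/6.8 + (9 - 7.9)²/7.9 + (6 - 5.5)²/5.5 + (64 - 63.8)²/63.8 + (7 - 6.0)²/6.0
   = 1.153 + 0.153 + 0.045 + 0.001 + 0.167
   = 1.52
p-value = 0.8233

Since p-value > α = 0.01, we fail to reject H₀.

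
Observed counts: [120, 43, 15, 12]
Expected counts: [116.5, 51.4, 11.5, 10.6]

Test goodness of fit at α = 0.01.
Chi-square goodness of fit test:
H₀: observed counts match expected distribution
H₁: observed counts differ from expected distribution
df = k - 1 = 3
χ² = Σ(O - E)²/E
   = (120 - 116.5)²/116.5 + (43 - 51.4)²/51.4 + (15 - 11.5)²/11.5 + (12 - 10.6)²/10.6
   = 0.105 + 1.373 + 1.065 + 0.185
   = 2.73
p-value = 0.4355

Since p-value > α = 0.01, we fail to reject H₀.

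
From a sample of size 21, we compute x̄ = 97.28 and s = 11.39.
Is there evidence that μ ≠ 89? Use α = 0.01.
One-sample t-test:
H₀: μ = 89
H₁: μ ≠ 89
df = n - 1 = 20
t = (x̄ - μ₀) / (s/√n) = (97.28 - 89) / (11.39/√21) = 3.331
p-value = 0.0033

Since p-value < α = 0.01, we reject H₀.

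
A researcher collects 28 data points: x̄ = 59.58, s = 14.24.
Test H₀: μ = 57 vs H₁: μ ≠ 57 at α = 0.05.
One-sample t-test:
H₀: μ = 57
H₁: μ ≠ 57
df = n - 1 = 27
t = (x̄ - μ₀) / (s/√n) = (59.58 - 57) / (14.24/√28) = 0.959
p-value = 0.3462

Since p-value > α = 0.05, we fail to reject H₀.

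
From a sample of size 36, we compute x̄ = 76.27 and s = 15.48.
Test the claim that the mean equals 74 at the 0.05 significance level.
One-sample t-test:
H₀: μ = 74
H₁: μ ≠ 74
df = n - 1 = 35
t = (x̄ - μ₀) / (s/√n) = (76.27 - 74) / (15.48/√36) = 0.880
p-value = 0.3849

Since p-value > α = 0.05, we fail to reject H₀.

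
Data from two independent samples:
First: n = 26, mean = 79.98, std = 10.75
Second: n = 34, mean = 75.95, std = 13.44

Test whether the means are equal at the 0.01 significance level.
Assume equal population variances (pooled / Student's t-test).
Student's two-sample t-test (equal variances):
H₀: μ₁ = μ₂
H₁: μ₁ ≠ μ₂
df = n₁ + n₂ - 2 = 58
Pooled variance s_p² = [(n₁-1)s₁² + (n₂-1)s₂²] / (n₁ + n₂ - 2) = [(25)(10.75²) + (33)(13.44²)] / 58 = 152.5857
SE = √(s_p²(1/n₁ + 1/n₂)) = √(152.5857 × (1/26 + 1/34)) = 3.2182
t = (x̄₁ - x̄₂) / SE = (79.98 - 75.95) / 3.2182 = 4.03 / 3.2182 = 1.252
p-value = 0.2155

Since p-value > α = 0.01, we fail to reject H₀.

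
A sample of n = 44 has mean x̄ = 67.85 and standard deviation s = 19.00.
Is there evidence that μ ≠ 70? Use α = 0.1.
One-sample t-test:
H₀: μ = 70
H₁: μ ≠ 70
df = n - 1 = 43
t = (x̄ - μ₀) / (s/√n) = (67.85 - 70) / (19.00/√44) = -0.751
p-value = 0.4570

Since p-value > α = 0.1, we fail to reject H₀.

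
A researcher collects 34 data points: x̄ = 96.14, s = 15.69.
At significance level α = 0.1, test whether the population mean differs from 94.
One-sample t-test:
H₀: μ = 94
H₁: μ ≠ 94
df = n - 1 = 33
t = (x̄ - μ₀) / (s/√n) = (96.14 - 94) / (15.69/√34) = 0.795
p-value = 0.4321

Since p-value > α = 0.1, we fail to reject H₀.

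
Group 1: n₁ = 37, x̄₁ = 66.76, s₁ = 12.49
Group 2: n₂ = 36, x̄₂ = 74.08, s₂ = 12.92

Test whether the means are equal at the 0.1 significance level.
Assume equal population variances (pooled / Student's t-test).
Student's two-sample t-test (equal variances):
H₀: μ₁ = μ₂
H₁: μ₁ ≠ μ₂
df = n₁ + n₂ - 2 = 71
Pooled variance s_p² = [(n₁-1)s₁² + (n₂-1)s₂²] / (n₁ + n₂ - 2) = [(36)(12.49²) + (35)(12.92²)] / 71 = 161.3863
SE = √(s_p²(1/n₁ + 1/n₂)) = √(161.3863 × (1/37 + 1/36)) = 2.9740
t = (x̄₁ - x̄₂) / SE = (66.76 - 74.08) / 2.9740 = -7.32 / 2.9740 = -2.461
p-value = 0.0163

Since p-value < α = 0.1, we reject H₀.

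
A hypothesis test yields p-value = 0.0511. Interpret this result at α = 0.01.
Since p = 0.0511 > α = 0.01, fail to reject H₀.
There is insufficient evidence to reject the null hypothesis; the result is not statistically significant at the 0.01 level.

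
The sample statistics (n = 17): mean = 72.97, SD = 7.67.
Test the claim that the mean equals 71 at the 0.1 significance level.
One-sample t-test:
H₀: μ = 71
H₁: μ ≠ 71
df = n - 1 = 16
t = (x̄ - μ₀) / (s/√n) = (72.97 - 71) / (7.67/√17) = 1.059
p-value = 0.3053

Since p-value > α = 0.1, we fail to reject H₀.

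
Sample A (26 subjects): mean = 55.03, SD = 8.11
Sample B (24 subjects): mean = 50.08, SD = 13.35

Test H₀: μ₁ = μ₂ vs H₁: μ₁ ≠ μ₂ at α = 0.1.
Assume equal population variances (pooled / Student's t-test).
Student's two-sample t-test (equal variances):
H₀: μ₁ = μ₂
H₁: μ₁ ≠ μ₂
df = n₁ + n₂ - 2 = 48
Pooled variance s_p² = [(n₁-1)s₁² + (n₂-1)s₂²] / (n₁ + n₂ - 2) = [(25)(8.11²) + (23)(13.35²)] / 48 = 119.6546
SE = √(s_p²(1/n₁ + 1/n₂)) = √(119.6546 × (1/26 + 1/24)) = 3.0964
t = (x̄₁ - x̄₂) / SE = (55.03 - 50.08) / 3.0964 = 4.95 / 3.0964 = 1.599
p-value = 0.1165

Since p-value > α = 0.1, we fail to reject H₀.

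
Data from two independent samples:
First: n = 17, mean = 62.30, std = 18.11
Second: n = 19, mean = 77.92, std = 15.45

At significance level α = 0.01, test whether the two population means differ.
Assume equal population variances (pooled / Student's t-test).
Student's two-sample t-test (equal variances):
H₀: μ₁ = μ₂
H₁: μ₁ ≠ μ₂
df = n₁ + n₂ - 2 = 34
Pooled variance s_p² = [(n₁-1)s₁² + (n₂-1)s₂²] / (n₁ + n₂ - 2) = [(16)(18.11²) + (18)(15.45²)] / 34 = 280.7117
SE = √(s_p²(1/n₁ + 1/n₂)) = √(280.7117 × (1/17 + 1/19)) = 5.5935
t = (x̄₁ - x̄₂) / SE = (62.30 - 77.92) / 5.5935 = -15.62 / 5.5935 = -2.793
p-value = 0.0085

Since p-value < α = 0.01, we reject H₀.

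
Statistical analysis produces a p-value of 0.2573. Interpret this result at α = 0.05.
Since p = 0.2573 > α = 0.05, fail to reject H₀.
There is insufficient evidence to reject the null hypothesis; the result is not statistically significant at the 0.05 level.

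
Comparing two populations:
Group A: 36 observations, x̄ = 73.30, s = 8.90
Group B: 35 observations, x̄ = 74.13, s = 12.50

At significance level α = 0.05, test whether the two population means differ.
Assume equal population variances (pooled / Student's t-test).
Student's two-sample t-test (equal variances):
H₀: μ₁ = μ₂
H₁: μ₁ ≠ μ₂
df = n₁ + n₂ - 2 = 69
Pooled variance s_p² = [(n₁-1)s₁² + (n₂-1)s₂²] / (n₁ + n₂ - 2) = [(35)(8.90²) + (34)(12.50²)] / 69 = 117.1717
SE = √(s_p²(1/n₁ + 1/n₂)) = √(117.1717 × (1/36 + 1/35)) = 2.5695
t = (x̄₁ - x̄₂) / SE = (73.30 - 74.13) / 2.5695 = -0.83 / 2.5695 = -0.323
p-value = 0.7477

Since p-value > α = 0.05, we fail to reject H₀.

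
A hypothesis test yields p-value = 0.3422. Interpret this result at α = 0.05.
Since p = 0.3422 > α = 0.05, fail to reject H₀.
There is insufficient evidence to reject the null hypothesis; the result is not statistically significant at the 0.05 level.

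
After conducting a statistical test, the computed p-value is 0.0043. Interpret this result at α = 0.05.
Since p = 0.0043 < α = 0.05, reject H₀.
There is sufficient evidence to reject the null hypothesis; the result is statistically significant at the 0.05 level.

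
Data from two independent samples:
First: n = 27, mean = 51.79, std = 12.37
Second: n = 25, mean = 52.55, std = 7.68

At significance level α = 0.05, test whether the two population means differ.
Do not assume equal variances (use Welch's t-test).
Welch's two-sample t-test:
H₀: μ₁ = μ₂
H₁: μ₁ ≠ μ₂
s₁²/n₁ = 12.37²/27 = 5.6673,  s₂²/n₂ = 7.68²/25 = 2.3593
SE = √(s₁²/n₁ + s₂²/n₂) = √(5.6673 + 2.3593) = 2.8331
df (Welch-Satterthwaite) = (s₁²/n₁ + s₂²/n₂)² / [(s₁²/n₁)²/(n₁-1) + (s₂²/n₂)²/(n₂-1)] ≈ 43.91
t = (x̄₁ - x̄₂) / SE = (51.79 - 52.55) / 2.8331 = -0.76 / 2.8331 = -0.268
p-value = 0.7898

Since p-value > α = 0.05, we fail to reject H₀.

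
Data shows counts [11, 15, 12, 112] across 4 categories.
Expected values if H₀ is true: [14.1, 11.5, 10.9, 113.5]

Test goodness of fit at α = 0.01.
Chi-square goodness of fit test:
H₀: observed counts match expected distribution
H₁: observed counts differ from expected distribution
df = k - 1 = 3
χ² = Σ(O - E)²/E
   = (11 - 14.1)²/14.1 + (15 - 11.5)²/11.5 + (12 - 10.9)²/10.9 + (112 - 113.5)²/113.5
   = 0.682 + 1.065 + 0.111 + 0.020
   = 1.88
p-value = 0.5982

Since p-value > α = 0.01, we fail to reject H₀.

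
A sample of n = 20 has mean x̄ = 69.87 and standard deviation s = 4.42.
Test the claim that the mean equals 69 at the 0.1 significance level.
One-sample t-test:
H₀: μ = 69
H₁: μ ≠ 69
df = n - 1 = 19
t = (x̄ - μ₀) / (s/√n) = (69.87 - 69) / (4.42/√20) = 0.880
p-value = 0.3897

Since p-value > α = 0.1, we fail to reject H₀.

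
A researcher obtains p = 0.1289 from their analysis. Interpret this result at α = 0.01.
Since p = 0.1289 > α = 0.01, fail to reject H₀.
There is insufficient evidence to reject the null hypothesis; the result is not statistically significant at the 0.01 level.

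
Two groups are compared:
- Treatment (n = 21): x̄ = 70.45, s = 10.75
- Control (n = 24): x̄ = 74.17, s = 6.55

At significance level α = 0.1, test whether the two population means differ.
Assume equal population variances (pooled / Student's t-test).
Student's two-sample t-test (equal variances):
H₀: μ₁ = μ₂
H₁: μ₁ ≠ μ₂
df = n₁ + n₂ - 2 = 43
Pooled variance s_p² = [(n₁-1)s₁² + (n₂-1)s₂²] / (n₁ + n₂ - 2) = [(20)(10.75²) + (23)(6.55²)] / 43 = 76.6978
SE = √(s_p²(1/n₁ + 1/n₂)) = √(76.6978 × (1/21 + 1/24)) = 2.6169
t = (x̄₁ - x̄₂) / SE = (70.45 - 74.17) / 2.6169 = -3.72 / 2.6169 = -1.422
p-value = 0.1624

Since p-value > α = 0.1, we fail to reject H₀.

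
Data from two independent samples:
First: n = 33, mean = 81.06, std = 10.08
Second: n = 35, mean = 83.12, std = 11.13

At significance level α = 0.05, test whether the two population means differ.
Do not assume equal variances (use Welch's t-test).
Welch's two-sample t-test:
H₀: μ₁ = μ₂
H₁: μ₁ ≠ μ₂
s₁²/n₁ = 10.08²/33 = 3.0790,  s₂²/n₂ = 11.13²/35 = 3.5393
SE = √(s₁²/n₁ + s₂²/n₂) = √(3.0790 + 3.5393) = 2.5726
df (Welch-Satterthwaite) = (s₁²/n₁ + s₂²/n₂)² / [(s₁²/n₁)²/(n₁-1) + (s₂²/n₂)²/(n₂-1)] ≈ 65.90
t = (x̄₁ - x̄₂) / SE = (81.06 - 83.12) / 2.5726 = -2.06 / 2.5726 = -0.801
p-value = 0.4262

Since p-value > α = 0.05, we fail to reject H₀.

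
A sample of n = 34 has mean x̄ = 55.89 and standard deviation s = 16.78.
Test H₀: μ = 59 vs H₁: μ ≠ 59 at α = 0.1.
One-sample t-test:
H₀: μ = 59
H₁: μ ≠ 59
df = n - 1 = 33
t = (x̄ - μ₀) / (s/√n) = (55.89 - 59) / (16.78/√34) = -1.081
p-value = 0.2877

Since p-value > α = 0.1, we fail to reject H₀.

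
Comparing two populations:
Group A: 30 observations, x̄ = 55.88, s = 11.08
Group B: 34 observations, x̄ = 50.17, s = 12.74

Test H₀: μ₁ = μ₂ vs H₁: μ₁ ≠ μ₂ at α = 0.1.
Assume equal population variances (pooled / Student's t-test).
Student's two-sample t-test (equal variances):
H₀: μ₁ = μ₂
H₁: μ₁ ≠ μ₂
df = n₁ + n₂ - 2 = 62
Pooled variance s_p² = [(n₁-1)s₁² + (n₂-1)s₂²] / (n₁ + n₂ - 2) = [(29)(11.08²) + (33)(12.74²)] / 62 = 143.8125
SE = √(s_p²(1/n₁ + 1/n₂)) = √(143.8125 × (1/30 + 1/34)) = 3.0039
t = (x̄₁ - x̄₂) / SE = (55.88 - 50.17) / 3.0039 = 5.71 / 3.0039 = 1.901
p-value = 0.0620

Since p-value < α = 0.1, we reject H₀.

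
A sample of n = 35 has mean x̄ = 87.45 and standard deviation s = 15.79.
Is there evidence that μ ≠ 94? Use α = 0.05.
One-sample t-test:
H₀: μ = 94
H₁: μ ≠ 94
df = n - 1 = 34
t = (x̄ - μ₀) / (s/√n) = (87.45 - 94) / (15.79/√35) = -2.454
p-value = 0.0194

Since p-value < α = 0.05, we reject H₀.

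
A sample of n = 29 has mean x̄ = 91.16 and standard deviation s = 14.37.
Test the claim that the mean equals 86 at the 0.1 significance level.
One-sample t-test:
H₀: μ = 86
H₁: μ ≠ 86
df = n - 1 = 28
t = (x̄ - μ₀) / (s/√n) = (91.16 - 86) / (14.37/√29) = 1.934
p-value = 0.0633

Since p-value < α = 0.1, we reject H₀.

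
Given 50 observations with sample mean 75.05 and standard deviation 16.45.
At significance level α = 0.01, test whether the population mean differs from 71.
One-sample t-test:
H₀: μ = 71
H₁: μ ≠ 71
df = n - 1 = 49
t = (x̄ - μ₀) / (s/√n) = (75.05 - 71) / (16.45/√50) = 1.741
p-value = 0.0880

Since p-value > α = 0.01, we fail to reject H₀.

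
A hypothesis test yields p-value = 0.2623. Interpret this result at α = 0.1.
Since p = 0.2623 > α = 0.1, fail to reject H₀.
There is insufficient evidence to reject the null hypothesis; the result is not statistically significant at the 0.1 level.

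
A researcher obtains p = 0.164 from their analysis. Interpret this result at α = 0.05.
Since p = 0.164 > α = 0.05, fail to reject H₀.
There is insufficient evidence to reject the null hypothesis; the result is not statistically significant at the 0.05 level.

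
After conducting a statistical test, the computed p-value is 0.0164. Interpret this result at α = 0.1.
Since p = 0.0164 < α = 0.1, reject H₀.
There is sufficient evidence to reject the null hypothesis; the result is statistically significant at the 0.1 level.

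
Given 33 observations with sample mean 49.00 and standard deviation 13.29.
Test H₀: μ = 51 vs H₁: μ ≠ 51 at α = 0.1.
One-sample t-test:
H₀: μ = 51
H₁: μ ≠ 51
df = n - 1 = 32
t = (x̄ - μ₀) / (s/√n) = (49.00 - 51) / (13.29/√33) = -0.864
p-value = 0.3938

Since p-value > α = 0.1, we fail to reject H₀.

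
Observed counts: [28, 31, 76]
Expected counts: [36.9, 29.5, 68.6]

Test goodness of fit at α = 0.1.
Chi-square goodness of fit test:
H₀: observed counts match expected distribution
H₁: observed counts differ from expected distribution
df = k - 1 = 2
χ² = Σ(O - E)²/E
   = (28 - 36.9)²/36.9 + (31 - 29.5)²/29.5 + (76 - 68.6)²/68.6
   = 2.147 + 0.076 + 0.798
   = 3.02
p-value = 0.2208

Since p-value > α = 0.1, we fail to reject H₀.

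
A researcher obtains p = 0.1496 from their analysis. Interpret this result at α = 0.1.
Since p = 0.1496 > α = 0.1, fail to reject H₀.
There is insufficient evidence to reject the null hypothesis; the result is not statistically significant at the 0.1 level.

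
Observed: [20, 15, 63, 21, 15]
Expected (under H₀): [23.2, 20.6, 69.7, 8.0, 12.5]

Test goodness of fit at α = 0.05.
Chi-square goodness of fit test:
H₀: observed counts match expected distribution
H₁: observed counts differ from expected distribution
df = k - 1 = 4
χ² = Σ(O - E)²/E
   = (20 - 23.2)²/23.2 + (15 - 20.6)²/20.6 + (63 - 69.7)²/69.7 + (21 - 8.0)²/8.0 + (15 - 12.5)²/12.5
   = 0.441 + 1.522 + 0.644 + 21.125 + 0.500
   = 24.23
p-value = 0.0001

Since p-value < α = 0.05, we reject H₀.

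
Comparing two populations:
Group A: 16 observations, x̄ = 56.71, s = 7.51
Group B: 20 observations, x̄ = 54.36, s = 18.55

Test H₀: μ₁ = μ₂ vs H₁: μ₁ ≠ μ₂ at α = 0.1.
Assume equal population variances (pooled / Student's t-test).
Student's two-sample t-test (equal variances):
H₀: μ₁ = μ₂
H₁: μ₁ ≠ μ₂
df = n₁ + n₂ - 2 = 34
Pooled variance s_p² = [(n₁-1)s₁² + (n₂-1)s₂²] / (n₁ + n₂ - 2) = [(15)(7.51²) + (19)(18.55²)] / 34 = 217.1750
SE = √(s_p²(1/n₁ + 1/n₂)) = √(217.1750 × (1/16 + 1/20)) = 4.9429
t = (x̄₁ - x̄₂) / SE = (56.71 - 54.36) / 4.9429 = 2.35 / 4.9429 = 0.475
p-value = 0.6375

Since p-value > α = 0.1, we fail to reject H₀.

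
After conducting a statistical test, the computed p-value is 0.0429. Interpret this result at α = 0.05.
Since p = 0.0429 < α = 0.05, reject H₀.
There is sufficient evidence to reject the null hypothesis; the result is statistically significant at the 0.05 level.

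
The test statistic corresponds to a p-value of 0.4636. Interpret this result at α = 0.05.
Since p = 0.4636 > α = 0.05, fail to reject H₀.
There is insufficient evidence to reject the null hypothesis; the result is not statistically significant at the 0.05 level.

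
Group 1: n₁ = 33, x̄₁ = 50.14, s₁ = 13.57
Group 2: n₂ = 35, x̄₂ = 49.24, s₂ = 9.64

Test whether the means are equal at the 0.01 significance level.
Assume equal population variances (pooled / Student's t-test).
Student's two-sample t-test (equal variances):
H₀: μ₁ = μ₂
H₁: μ₁ ≠ μ₂
df = n₁ + n₂ - 2 = 66
Pooled variance s_p² = [(n₁-1)s₁² + (n₂-1)s₂²] / (n₁ + n₂ - 2) = [(32)(13.57²) + (34)(9.64²)] / 66 = 137.1552
SE = √(s_p²(1/n₁ + 1/n₂)) = √(137.1552 × (1/33 + 1/35)) = 2.8416
t = (x̄₁ - x̄₂) / SE = (50.14 - 49.24) / 2.8416 = 0.90 / 2.8416 = 0.317
p-value = 0.7525

Since p-value > α = 0.01, we fail to reject H₀.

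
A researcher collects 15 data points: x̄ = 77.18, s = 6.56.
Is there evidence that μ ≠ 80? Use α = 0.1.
One-sample t-test:
H₀: μ = 80
H₁: μ ≠ 80
df = n - 1 = 14
t = (x̄ - μ₀) / (s/√n) = (77.18 - 80) / (6.56/√15) = -1.665
p-value = 0.1181

Since p-value > α = 0.1, we fail to reject H₀.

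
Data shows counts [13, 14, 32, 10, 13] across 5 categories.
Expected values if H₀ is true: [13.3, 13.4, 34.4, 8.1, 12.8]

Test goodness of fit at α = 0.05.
Chi-square goodness of fit test:
H₀: observed counts match expected distribution
H₁: observed counts differ from expected distribution
df = k - 1 = 4
χ² = Σ(O - E)²/E
   = (13 - 13.3)²/13.3 + (14 - 13.4)²/13.4 + (32 - 34.4)²/34.4 + (10 - 8.1)²/8.1 + (13 - 12.8)²/12.8
   = 0.007 + 0.027 + 0.167 + 0.446 + 0.003
   = 0.65
p-value = 0.9574

Since p-value > α = 0.05, we fail to reject H₀.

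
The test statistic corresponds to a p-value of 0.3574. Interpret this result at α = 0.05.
Since p = 0.3574 > α = 0.05, fail to reject H₀.
There is insufficient evidence to reject the null hypothesis; the result is not statistically significant at the 0.05 level.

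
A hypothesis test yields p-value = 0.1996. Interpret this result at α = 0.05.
Since p = 0.1996 > α = 0.05, fail to reject H₀.
There is insufficient evidence to reject the null hypothesis; the result is not statistically significant at the 0.05 level.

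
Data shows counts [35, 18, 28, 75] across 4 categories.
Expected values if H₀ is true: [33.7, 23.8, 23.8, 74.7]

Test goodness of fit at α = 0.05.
Chi-square goodness of fit test:
H₀: observed counts match expected distribution
H₁: observed counts differ from expected distribution
df = k - 1 = 3
χ² = Σ(O - E)²/E
   = (35 - 33.7)²/33.7 + (18 - 23.8)²/23.8 + (28 - 23.8)²/23.8 + (75 - 74.7)²/74.7
   = 0.050 + 1.413 + 0.741 + 0.001
   = 2.21
p-value = 0.5308

Since p-value > α = 0.05, we fail to reject H₀.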